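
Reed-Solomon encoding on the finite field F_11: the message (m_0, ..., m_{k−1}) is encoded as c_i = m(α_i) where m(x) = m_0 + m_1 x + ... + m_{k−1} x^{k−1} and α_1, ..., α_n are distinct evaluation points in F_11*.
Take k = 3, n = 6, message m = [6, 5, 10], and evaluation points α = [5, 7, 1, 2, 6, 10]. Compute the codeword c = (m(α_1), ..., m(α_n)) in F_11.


c = [6, 3, 10, 1, 0, 0]

Message polynomial: m(x) = 6 + 5·x + 10·x^2 (mod 11).
For each evaluation point α_i, compute m(α_i) mod 11:
  α_1 = 5: Horner steps 10 → 0 → 6, so m(5) = 6.
  α_2 = 7: Horner steps 10 → 9 → 3, so m(7) = 3.
  α_3 = 1: Horner steps 10 → 4 → 10, so m(1) = 10.
  α_4 = 2: Horner steps 10 → 3 → 1, so m(2) = 1.
  α_5 = 6: Horner steps 10 → 10 → 0, so m(6) = 0.
  α_6 = 10: Horner steps 10 → 6 → 0, so m(10) = 0.
Codeword c = [6, 3, 10, 1, 0, 0] ∈ F_11^6.


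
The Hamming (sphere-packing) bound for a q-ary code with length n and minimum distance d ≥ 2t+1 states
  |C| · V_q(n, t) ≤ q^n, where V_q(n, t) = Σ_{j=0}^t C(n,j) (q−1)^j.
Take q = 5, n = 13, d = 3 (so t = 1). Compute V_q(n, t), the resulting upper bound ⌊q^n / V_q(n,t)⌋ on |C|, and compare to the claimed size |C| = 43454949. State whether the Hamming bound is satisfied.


V_q(n, t) = 53, q^n = 1220703125, Hamming bound = 23032134, |C| = 43454949 > bound (violated).

Step 1: Compute V_q(n, t) = Σ_{j=0}^1 C(n, j) (q−1)^j.
  j = 0: C(13,0)·(4)^0 = 1·1 = 1.
  j = 1: C(13,1)·(4)^1 = 13·4 = 52.
  V_q(n, t) = 1 + 52 = 53.
Step 2: q^n = 5^13 = 1220703125.
Step 3: Hamming bound ⌊q^n / V_q(n,t)⌋ = ⌊1220703125/53⌋ = 23032134.
Step 4: Compare |C| = 43454949 to 23032134: violated.
The claimed |C| lies above the Hamming bound, so no 5-ary code of length 13 with d ≥ 3 can have 43454949 codewords.


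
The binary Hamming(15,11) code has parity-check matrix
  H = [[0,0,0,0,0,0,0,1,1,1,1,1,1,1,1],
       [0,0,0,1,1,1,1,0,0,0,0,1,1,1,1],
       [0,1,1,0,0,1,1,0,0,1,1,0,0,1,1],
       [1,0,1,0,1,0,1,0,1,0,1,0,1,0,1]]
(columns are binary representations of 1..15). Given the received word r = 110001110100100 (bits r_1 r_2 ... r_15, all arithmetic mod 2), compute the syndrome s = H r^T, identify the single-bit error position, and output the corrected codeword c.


s = (1, 1, 0, 1)^T, error position = 13, corrected codeword c = 110001110100000

Compute s = H r^T mod 2 one row at a time:
  s_1 = 1 + 0 + 1 + 0 + 0 + 1 + 0 + 0 = 3 ≡ 1 (mod 2).
  s_2 = 0 + 0 + 1 + 1 + 0 + 1 + 0 + 0 = 3 ≡ 1 (mod 2).
  s_3 = 1 + 0 + 1 + 1 + 1 + 0 + 0 + 0 = 4 ≡ 0 (mod 2).
  s_4 = 1 + 0 + 0 + 1 + 0 + 0 + 1 + 0 = 3 ≡ 1 (mod 2).
s = (1, 1, 0, 1)^T — this equals column 13 of H (binary 1101), so error is at position 13.
Correct: flip bit 13 of r = 110001110100100 to get c = 110001110100000.


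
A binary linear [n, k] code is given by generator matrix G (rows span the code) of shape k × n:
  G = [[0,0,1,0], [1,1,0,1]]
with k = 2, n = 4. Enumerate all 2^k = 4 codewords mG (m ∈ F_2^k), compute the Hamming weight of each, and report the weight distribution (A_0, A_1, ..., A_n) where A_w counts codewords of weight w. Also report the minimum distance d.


Weight distribution: A_0 = 1, A_1 = 1, A_3 = 1, A_4 = 1. Minimum distance d = 1.

Enumerate all 2^2 = 4 messages m ∈ F_2^2.
For each, compute codeword c = mG in F_2^4, then tally its weight.
  m = 00 → c = 0000, weight = 0.
  m = 10 → c = 0010, weight = 1.
  m = 01 → c = 1101, weight = 3.
  m = 11 → c = 1111, weight = 4.
Tally weights:
  weight 0: 1 codewords.
  weight 1: 1 codewords.
  weight 3: 1 codewords.
  weight 4: 1 codewords.
Minimum distance d = smallest w > 0 with A_w > 0 = 1.
Sanity: Σ A_w = 4 = 2^2 = 4 ✓.


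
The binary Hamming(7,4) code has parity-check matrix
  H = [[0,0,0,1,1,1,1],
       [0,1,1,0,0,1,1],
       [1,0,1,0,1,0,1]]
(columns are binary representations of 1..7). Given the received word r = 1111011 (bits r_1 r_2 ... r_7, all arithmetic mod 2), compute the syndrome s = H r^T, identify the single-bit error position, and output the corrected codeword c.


s = (1, 0, 1)^T, error position = 5, corrected codeword c = 1111111

Compute s = H r^T mod 2 one row at a time:
  s_1 = 1 + 0 + 1 + 1 = 3 ≡ 1 (mod 2).
  s_2 = 1 + 1 + 1 + 1 = 4 ≡ 0 (mod 2).
  s_3 = 1 + 1 + 0 + 1 = 3 ≡ 1 (mod 2).
s = (1, 0, 1)^T — this equals column 5 of H (binary 101), so error is at position 5.
Correct: flip bit 5 of r = 1111011 to get c = 1111111.


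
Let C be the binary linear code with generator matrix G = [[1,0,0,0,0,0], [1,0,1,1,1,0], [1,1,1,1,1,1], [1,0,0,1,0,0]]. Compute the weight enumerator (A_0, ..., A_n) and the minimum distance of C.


Weight distribution: A_0 = 1, A_1 = 2, A_2 = 3, A_3 = 4, A_4 = 3, A_5 = 2, A_6 = 1. Minimum distance d = 1.

Enumerate all 2^4 = 16 messages m ∈ F_2^4.
For each, compute codeword c = mG in F_2^6, then tally its weight.
  m = 0000 → c = 000000, weight = 0.
  m = 1000 → c = 100000, weight = 1.
  m = 0100 → c = 101110, weight = 4.
  m = 1100 → c = 001110, weight = 3.
  m = 0010 → c = 111111, weight = 6.
  m = 1010 → c = 011111, weight = 5.
  m = 0110 → c = 010001, weight = 2.
  m = 1110 → c = 110001, weight = 3.
  m = 0001 → c = 100100, weight = 2.
  m = 1001 → c = 000100, weight = 1.
  m = 0101 → c = 001010, weight = 2.
  m = 1101 → c = 101010, weight = 3.
  m = 0011 → c = 011011, weight = 4.
  m = 1011 → c = 111011, weight = 5.
  m = 0111 → c = 110101, weight = 4.
  m = 1111 → c = 010101, weight = 3.
Tally weights:
  weight 0: 1 codewords.
  weight 1: 2 codewords.
  weight 2: 3 codewords.
  weight 3: 4 codewords.
  weight 4: 3 codewords.
  weight 5: 2 codewords.
  weight 6: 1 codewords.
Minimum distance d = smallest w > 0 with A_w > 0 = 1.
Sanity: Σ A_w = 16 = 2^4 = 16 ✓.


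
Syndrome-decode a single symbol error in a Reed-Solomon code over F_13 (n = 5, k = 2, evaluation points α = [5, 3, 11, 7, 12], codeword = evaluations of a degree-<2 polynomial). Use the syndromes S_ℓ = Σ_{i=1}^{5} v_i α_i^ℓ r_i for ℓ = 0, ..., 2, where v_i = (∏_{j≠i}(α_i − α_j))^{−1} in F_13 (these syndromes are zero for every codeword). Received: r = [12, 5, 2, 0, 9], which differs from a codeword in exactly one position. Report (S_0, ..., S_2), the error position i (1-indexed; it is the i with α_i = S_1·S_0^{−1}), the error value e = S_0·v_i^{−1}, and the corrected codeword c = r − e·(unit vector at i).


S = (5, 2, 6), error at position 2, error magnitude e = 7, c = [12, 11, 2, 0, 9].

Step 1: column multipliers v_i = (∏_{j≠i}(α_i − α_j))^{−1} mod 13.
  i = 1 (α = 5): (5−3)(5−11)(5−7)(5−12) = 2·(−6)·(−2)·(−7) = −168 ≡ 1, so v_1 = 1^{−1} = 1 (mod 13).
  i = 2 (α = 3): (3−5)(3−11)(3−7)(3−12) = (−2)·(−8)·(−4)·(−9) = 576 ≡ 4, so v_2 = 4^{−1} = 10 (mod 13).
  i = 3 (α = 11): (11−5)(11−3)(11−7)(11−12) = 6·8·4·(−1) = −192 ≡ 3, so v_3 = 3^{−1} = 9 (mod 13).
  i = 4 (α = 7): (7−5)(7−3)(7−11)(7−12) = 2·4·(−4)·(−5) = 160 ≡ 4, so v_4 = 4^{−1} = 10 (mod 13).
  i = 5 (α = 12): (12−5)(12−3)(12−11)(12−7) = 7·9·1·5 = 315 ≡ 3, so v_5 = 3^{−1} = 9 (mod 13).
  v = [1, 10, 9, 10, 9].
Step 2: syndromes of r = [12, 5, 2, 0, 9] (all sums mod 13).
  S_0 = Σ v_i r_i = 1·12 + 10·5 + 9·2 + 10·0 + 9·9 = 161 ≡ 5.
  S_1 = Σ v_i α_i r_i = 1·5·12 + 10·3·5 + 9·11·2 + 10·7·0 + 9·12·9 = 1380 ≡ 2.
  α_i^2 mod 13 = [12, 9, 4, 10, 1].
  S_2 = Σ v_i α_i^2 r_i = 1·12·12 + 10·9·5 + 9·4·2 + 10·10·0 + 9·1·9 = 747 ≡ 6.
  S = (5, 2, 6) ≠ 0, so r is not a codeword (an error is present).
Step 3: locate the error. For a single error e at position i, S_ℓ = v_i·e·α_i^ℓ, so α_err = S_1/S_0.
  S_0^{−1} = 5^{−1} = 8 (mod 13), so α_err = 2·8 = 16 ≡ 3 = α_2. Error position i = 2.
  Consistency check: S_2/S_1 = 6·7 = 42 ≡ 3 = α_err ✓ (single-error assumption holds).
Step 4: error magnitude e = S_0/v_2 = S_0·∏_{j≠2}(α_2 − α_j) = 5·4 = 20 ≡ 7 (mod 13).
Step 5: correct position 2: c_2 = r_2 − e = 5 − 7 ≡ 11 (mod 13). Hence c = [12, 11, 2, 0, 9].
  Check: interpolating c through the α_i gives m(x) = 3 + 7·x (degree < 2) with m(α_i) = c_i for every i, so c is indeed a codeword.


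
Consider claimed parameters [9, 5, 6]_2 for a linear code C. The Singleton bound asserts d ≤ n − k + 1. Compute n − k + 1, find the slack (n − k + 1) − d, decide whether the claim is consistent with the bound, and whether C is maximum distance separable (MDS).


Singleton RHS = n − k + 1 = 5, slack = -1, bound violated (no such code; not MDS).

Singleton bound: d ≤ n − k + 1.
Here n = 9, k = 5, so n − k + 1 = 5.
Given d = 6, check d ≤ 5: NO.
Slack = (n − k + 1) − d = -1.
The slack is negative: d = 6 exceeds n − k + 1 = 5 by 1, so the Singleton bound is violated and no linear [9, 5, 6]_2 code can exist. In particular it is not MDS (MDS requires d = n − k + 1 exactly).
Description: the claimed parameters are [9, 5, 6]_2; such a code would be impossible (violates the Singleton bound).


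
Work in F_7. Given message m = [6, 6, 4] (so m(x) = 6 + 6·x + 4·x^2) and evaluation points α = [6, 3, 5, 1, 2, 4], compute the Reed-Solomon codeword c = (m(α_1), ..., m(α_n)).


c = [4, 4, 3, 2, 6, 3]

Message polynomial: m(x) = 6 + 6·x + 4·x^2 (mod 7).
For each evaluation point α_i, compute m(α_i) mod 7:
  α_1 = 6: Horner steps 4 → 2 → 4, so m(6) = 4.
  α_2 = 3: Horner steps 4 → 4 → 4, so m(3) = 4.
  α_3 = 5: Horner steps 4 → 5 → 3, so m(5) = 3.
  α_4 = 1: Horner steps 4 → 3 → 2, so m(1) = 2.
  α_5 = 2: Horner steps 4 → 0 → 6, so m(2) = 6.
  α_6 = 4: Horner steps 4 → 1 → 3, so m(4) = 3.
Codeword c = [4, 4, 3, 2, 6, 3] ∈ F_7^6.


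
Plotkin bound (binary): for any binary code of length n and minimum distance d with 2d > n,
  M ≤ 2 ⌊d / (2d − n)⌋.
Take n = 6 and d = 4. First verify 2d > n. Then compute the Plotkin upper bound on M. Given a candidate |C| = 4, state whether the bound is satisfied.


Plotkin bound M ≤ 4; given |C| = 4 ≤ bound (satisfied).

Check applicability: 2d = 8, n = 6.
2d − n = 2 > 0, so Plotkin applies.
Compute d/(2d−n) = 4/2 ≈ 2.0000.
⌊d/(2d−n)⌋ = 2.
Plotkin bound: M ≤ 2·2 = 4.
Given |C| = 4, check: satisfied.
This |C| is at the Plotkin bound.


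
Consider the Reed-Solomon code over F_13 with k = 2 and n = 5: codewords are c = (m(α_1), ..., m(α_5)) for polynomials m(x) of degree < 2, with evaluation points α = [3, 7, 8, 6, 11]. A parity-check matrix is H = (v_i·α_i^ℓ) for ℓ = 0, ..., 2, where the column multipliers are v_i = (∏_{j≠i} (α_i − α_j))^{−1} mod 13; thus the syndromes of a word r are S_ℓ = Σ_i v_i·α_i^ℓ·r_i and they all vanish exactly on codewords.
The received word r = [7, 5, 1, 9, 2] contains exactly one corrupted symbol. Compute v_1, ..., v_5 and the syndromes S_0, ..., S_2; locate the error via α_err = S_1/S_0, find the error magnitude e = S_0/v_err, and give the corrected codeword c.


S = (1, 3, 9), error at position 1, error magnitude e = 12, c = [8, 5, 1, 9, 2].

Step 1: column multipliers v_i = (∏_{j≠i}(α_i − α_j))^{−1} mod 13.
  i = 1 (α = 3): (3−7)(3−8)(3−6)(3−11) = (−4)·(−5)·(−3)·(−8) = 480 ≡ 12, so v_1 = 12^{−1} = 12 (mod 13).
  i = 2 (α = 7): (7−3)(7−8)(7−6)(7−11) = 4·(−1)·1·(−4) = 16 ≡ 3, so v_2 = 3^{−1} = 9 (mod 13).
  i = 3 (α = 8): (8−3)(8−7)(8−6)(8−11) = 5·1·2·(−3) = −30 ≡ 9, so v_3 = 9^{−1} = 3 (mod 13).
  i = 4 (α = 6): (6−3)(6−7)(6−8)(6−11) = 3·(−1)·(−2)·(−5) = −30 ≡ 9, so v_4 = 9^{−1} = 3 (mod 13).
  i = 5 (α = 11): (11−3)(11−7)(11−8)(11−6) = 8·4·3·5 = 480 ≡ 12, so v_5 = 12^{−1} = 12 (mod 13).
  v = [12, 9, 3, 3, 12].
Step 2: syndromes of r = [7, 5, 1, 9, 2] (all sums mod 13).
  S_0 = Σ v_i r_i = 12·7 + 9·5 + 3·1 + 3·9 + 12·2 = 183 ≡ 1.
  S_1 = Σ v_i α_i r_i = 12·3·7 + 9·7·5 + 3·8·1 + 3·6·9 + 12·11·2 = 1017 ≡ 3.
  α_i^2 mod 13 = [9, 10, 12, 10, 4].
  S_2 = Σ v_i α_i^2 r_i = 12·9·7 + 9·10·5 + 3·12·1 + 3·10·9 + 12·4·2 = 1608 ≡ 9.
  S = (1, 3, 9) ≠ 0, so r is not a codeword (an error is present).
Step 3: locate the error. For a single error e at position i, S_ℓ = v_i·e·α_i^ℓ, so α_err = S_1/S_0.
  S_0^{−1} = 1^{−1} = 1 (mod 13), so α_err = 3·1 = 3 ≡ 3 = α_1. Error position i = 1.
  Consistency check: S_2/S_1 = 9·9 = 81 ≡ 3 = α_err ✓ (single-error assumption holds).
Step 4: error magnitude e = S_0/v_1 = S_0·∏_{j≠1}(α_1 − α_j) = 1·12 = 12 ≡ 12 (mod 13).
Step 5: correct position 1: c_1 = r_1 − e = 7 − 12 ≡ 8 (mod 13). Hence c = [8, 5, 1, 9, 2].
  Check: interpolating c through the α_i gives m(x) = 7 + 9·x (degree < 2) with m(α_i) = c_i for every i, so c is indeed a codeword.


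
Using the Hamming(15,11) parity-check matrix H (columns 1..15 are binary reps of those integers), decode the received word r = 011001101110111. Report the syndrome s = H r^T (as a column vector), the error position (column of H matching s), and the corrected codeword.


s = (0, 1, 0, 0)^T, error position = 4, corrected codeword c = 011101101110111

Compute s = H r^T mod 2 one row at a time:
  s_1 = 0 + 1 + 1 + 1 + 0 + 1 + 1 + 1 = 6 ≡ 0 (mod 2).
  s_2 = 0 + 0 + 1 + 1 + 0 + 1 + 1 + 1 = 5 ≡ 1 (mod 2).
  s_3 = 1 + 1 + 1 + 1 + 1 + 1 + 1 + 1 = 8 ≡ 0 (mod 2).
  s_4 = 0 + 1 + 0 + 1 + 1 + 1 + 1 + 1 = 6 ≡ 0 (mod 2).
s = (0, 1, 0, 0)^T — this equals column 4 of H (binary 0100), so error is at position 4.
Correct: flip bit 4 of r = 011001101110111 to get c = 011101101110111.


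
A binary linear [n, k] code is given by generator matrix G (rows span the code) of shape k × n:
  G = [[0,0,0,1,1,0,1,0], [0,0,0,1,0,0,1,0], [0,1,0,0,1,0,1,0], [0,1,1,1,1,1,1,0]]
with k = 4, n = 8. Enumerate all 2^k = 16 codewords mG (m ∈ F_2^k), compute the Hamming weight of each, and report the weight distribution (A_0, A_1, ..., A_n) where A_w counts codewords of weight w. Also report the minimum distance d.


Weight distribution: A_0 = 1, A_1 = 1, A_2 = 3, A_3 = 6, A_4 = 3, A_5 = 1, A_6 = 1. Minimum distance d = 1.

Enumerate all 2^4 = 16 messages m ∈ F_2^4.
For each, compute codeword c = mG in F_2^8, then tally its weight.
  m = 0000 → c = 00000000, weight = 0.
  m = 1000 → c = 00011010, weight = 3.
  m = 0100 → c = 00010010, weight = 2.
  m = 1100 → c = 00001000, weight = 1.
  m = 0010 → c = 01001010, weight = 3.
  m = 1010 → c = 01010000, weight = 2.
  m = 0110 → c = 01011000, weight = 3.
  m = 1110 → c = 01000010, weight = 2.
  m = 0001 → c = 01111110, weight = 6.
  m = 1001 → c = 01100100, weight = 3.
  m = 0101 → c = 01101100, weight = 4.
  m = 1101 → c = 01110110, weight = 5.
  m = 0011 → c = 00110100, weight = 3.
  m = 1011 → c = 00101110, weight = 4.
  m = 0111 → c = 00100110, weight = 3.
  m = 1111 → c = 00111100, weight = 4.
Tally weights:
  weight 0: 1 codewords.
  weight 1: 1 codewords.
  weight 2: 3 codewords.
  weight 3: 6 codewords.
  weight 4: 3 codewords.
  weight 5: 1 codewords.
  weight 6: 1 codewords.
Minimum distance d = smallest w > 0 with A_w > 0 = 1.
Sanity: Σ A_w = 16 = 2^4 = 16 ✓.


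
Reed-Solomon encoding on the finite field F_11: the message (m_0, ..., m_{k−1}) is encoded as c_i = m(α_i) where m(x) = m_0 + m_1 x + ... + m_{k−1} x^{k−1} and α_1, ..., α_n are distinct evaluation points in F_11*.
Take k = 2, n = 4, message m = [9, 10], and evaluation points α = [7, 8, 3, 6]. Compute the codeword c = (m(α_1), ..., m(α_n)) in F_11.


c = [2, 1, 6, 3]

Message polynomial: m(x) = 9 + 10·x (mod 11).
For each evaluation point α_i, compute m(α_i) mod 11:
  α_1 = 7: Horner steps 10 → 2, so m(7) = 2.
  α_2 = 8: Horner steps 10 → 1, so m(8) = 1.
  α_3 = 3: Horner steps 10 → 6, so m(3) = 6.
  α_4 = 6: Horner steps 10 → 3, so m(6) = 3.
Codeword c = [2, 1, 6, 3] ∈ F_11^4.


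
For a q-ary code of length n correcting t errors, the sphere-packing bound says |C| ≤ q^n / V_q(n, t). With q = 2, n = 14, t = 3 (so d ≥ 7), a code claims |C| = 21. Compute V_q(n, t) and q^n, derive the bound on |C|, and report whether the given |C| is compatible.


V_q(n, t) = 470, q^n = 16384, Hamming bound = 34, |C| = 21 ≤ bound (satisfied).

Step 1: Compute V_q(n, t) = Σ_{j=0}^3 C(n, j) (q−1)^j.
  j = 0: C(14,0)·(1)^0 = 1·1 = 1.
  j = 1: C(14,1)·(1)^1 = 14·1 = 14.
  j = 2: C(14,2)·(1)^2 = 91·1 = 91.
  j = 3: C(14,3)·(1)^3 = 364·1 = 364.
  V_q(n, t) = 1 + 14 + 91 + 364 = 470.
Step 2: q^n = 2^14 = 16384.
Step 3: Hamming bound ⌊q^n / V_q(n,t)⌋ = ⌊16384/470⌋ = 34.
Step 4: Compare |C| = 21 to 34: satisfied.
The claimed |C| lies below the Hamming bound.


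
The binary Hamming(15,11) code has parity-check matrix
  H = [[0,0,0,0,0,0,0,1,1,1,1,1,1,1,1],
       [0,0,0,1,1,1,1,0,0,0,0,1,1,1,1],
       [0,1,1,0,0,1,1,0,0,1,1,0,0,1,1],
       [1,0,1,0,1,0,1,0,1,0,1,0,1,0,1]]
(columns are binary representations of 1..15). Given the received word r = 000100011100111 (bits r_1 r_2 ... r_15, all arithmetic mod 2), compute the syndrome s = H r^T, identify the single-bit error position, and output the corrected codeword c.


s = (0, 0, 1, 1)^T, error position = 3, corrected codeword c = 001100011100111

Compute s = H r^T mod 2 one row at a time:
  s_1 = 1 + 1 + 1 + 0 + 0 + 1 + 1 + 1 = 6 ≡ 0 (mod 2).
  s_2 = 1 + 0 + 0 + 0 + 0 + 1 + 1 + 1 = 4 ≡ 0 (mod 2).
  s_3 = 0 + 0 + 0 + 0 + 1 + 0 + 1 + 1 = 3 ≡ 1 (mod 2).
  s_4 = 0 + 0 + 0 + 0 + 1 + 0 + 1 + 1 = 3 ≡ 1 (mod 2).
s = (0, 0, 1, 1)^T — this equals column 3 of H (binary 0011), so error is at position 3.
Correct: flip bit 3 of r = 000100011100111 to get c = 001100011100111.


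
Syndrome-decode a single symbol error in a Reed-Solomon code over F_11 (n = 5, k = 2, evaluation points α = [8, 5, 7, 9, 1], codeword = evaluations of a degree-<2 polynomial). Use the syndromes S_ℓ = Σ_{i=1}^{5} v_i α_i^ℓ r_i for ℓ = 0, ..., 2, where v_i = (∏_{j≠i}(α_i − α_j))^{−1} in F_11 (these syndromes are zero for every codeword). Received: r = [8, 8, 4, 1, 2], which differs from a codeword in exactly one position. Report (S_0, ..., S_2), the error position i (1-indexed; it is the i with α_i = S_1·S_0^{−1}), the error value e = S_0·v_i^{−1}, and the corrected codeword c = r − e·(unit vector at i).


S = (4, 9, 1), error at position 2, error magnitude e = 1, c = [8, 7, 4, 1, 2].

Step 1: column multipliers v_i = (∏_{j≠i}(α_i − α_j))^{−1} mod 11.
  i = 1 (α = 8): (8−5)(8−7)(8−9)(8−1) = 3·1·(−1)·7 = −21 ≡ 1, so v_1 = 1^{−1} = 1 (mod 11).
  i = 2 (α = 5): (5−8)(5−7)(5−9)(5−1) = (−3)·(−2)·(−4)·4 = −96 ≡ 3, so v_2 = 3^{−1} = 4 (mod 11).
  i = 3 (α = 7): (7−8)(7−5)(7−9)(7−1) = (−1)·2·(−2)·6 = 24 ≡ 2, so v_3 = 2^{−1} = 6 (mod 11).
  i = 4 (α = 9): (9−8)(9−5)(9−7)(9−1) = 1·4·2·8 = 64 ≡ 9, so v_4 = 9^{−1} = 5 (mod 11).
  i = 5 (α = 1): (1−8)(1−5)(1−7)(1−9) = (−7)·(−4)·(−6)·(−8) = 1344 ≡ 2, so v_5 = 2^{−1} = 6 (mod 11).
  v = [1, 4, 6, 5, 6].
Step 2: syndromes of r = [8, 8, 4, 1, 2] (all sums mod 11).
  S_0 = Σ v_i r_i = 1·8 + 4·8 + 6·4 + 5·1 + 6·2 = 81 ≡ 4.
  S_1 = Σ v_i α_i r_i = 1·8·8 + 4·5·8 + 6·7·4 + 5·9·1 + 6·1·2 = 449 ≡ 9.
  α_i^2 mod 11 = [9, 3, 5, 4, 1].
  S_2 = Σ v_i α_i^2 r_i = 1·9·8 + 4·3·8 + 6·5·4 + 5·4·1 + 6·1·2 = 320 ≡ 1.
  S = (4, 9, 1) ≠ 0, so r is not a codeword (an error is present).
Step 3: locate the error. For a single error e at position i, S_ℓ = v_i·e·α_i^ℓ, so α_err = S_1/S_0.
  S_0^{−1} = 4^{−1} = 3 (mod 11), so α_err = 9·3 = 27 ≡ 5 = α_2. Error position i = 2.
  Consistency check: S_2/S_1 = 1·5 = 5 ≡ 5 = α_err ✓ (single-error assumption holds).
Step 4: error magnitude e = S_0/v_2 = S_0·∏_{j≠2}(α_2 − α_j) = 4·3 = 12 ≡ 1 (mod 11).
Step 5: correct position 2: c_2 = r_2 − e = 8 − 1 ≡ 7 (mod 11). Hence c = [8, 7, 4, 1, 2].
  Check: interpolating c through the α_i gives m(x) = 9 + 4·x (degree < 2) with m(α_i) = c_i for every i, so c is indeed a codeword.


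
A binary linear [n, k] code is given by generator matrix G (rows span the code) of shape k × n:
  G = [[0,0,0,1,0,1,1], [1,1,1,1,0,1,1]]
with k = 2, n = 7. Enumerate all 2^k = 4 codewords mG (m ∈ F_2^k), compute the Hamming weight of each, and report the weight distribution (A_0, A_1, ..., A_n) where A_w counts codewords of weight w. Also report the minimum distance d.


Weight distribution: A_0 = 1, A_3 = 2, A_6 = 1. Minimum distance d = 3.

Enumerate all 2^2 = 4 messages m ∈ F_2^2.
For each, compute codeword c = mG in F_2^7, then tally its weight.
  m = 00 → c = 0000000, weight = 0.
  m = 10 → c = 0001011, weight = 3.
  m = 01 → c = 1111011, weight = 6.
  m = 11 → c = 1110000, weight = 3.
Tally weights:
  weight 0: 1 codewords.
  weight 3: 2 codewords.
  weight 6: 1 codewords.
Minimum distance d = smallest w > 0 with A_w > 0 = 3.
Sanity: Σ A_w = 4 = 2^2 = 4 ✓.


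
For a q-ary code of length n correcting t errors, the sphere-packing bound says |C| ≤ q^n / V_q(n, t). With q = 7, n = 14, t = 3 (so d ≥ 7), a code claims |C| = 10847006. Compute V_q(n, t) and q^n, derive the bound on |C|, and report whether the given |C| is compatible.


V_q(n, t) = 81985, q^n = 678223072849, Hamming bound = 8272526, |C| = 10847006 > bound (violated).

Step 1: Compute V_q(n, t) = Σ_{j=0}^3 C(n, j) (q−1)^j.
  j = 0: C(14,0)·(6)^0 = 1·1 = 1.
  j = 1: C(14,1)·(6)^1 = 14·6 = 84.
  j = 2: C(14,2)·(6)^2 = 91·36 = 3276.
  j = 3: C(14,3)·(6)^3 = 364·216 = 78624.
  V_q(n, t) = 1 + 84 + 3276 + 78624 = 81985.
Step 2: q^n = 7^14 = 678223072849.
Step 3: Hamming bound ⌊q^n / V_q(n,t)⌋ = ⌊678223072849/81985⌋ = 8272526.
Step 4: Compare |C| = 10847006 to 8272526: violated.
The claimed |C| lies above the Hamming bound, so no 7-ary code of length 14 with d ≥ 7 can have 10847006 codewords.


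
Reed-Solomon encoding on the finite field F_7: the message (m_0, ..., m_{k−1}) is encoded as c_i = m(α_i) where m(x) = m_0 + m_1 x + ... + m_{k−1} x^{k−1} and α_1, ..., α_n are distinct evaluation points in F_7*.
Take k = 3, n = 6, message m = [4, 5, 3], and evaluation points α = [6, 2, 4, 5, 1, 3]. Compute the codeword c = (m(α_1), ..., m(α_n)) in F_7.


c = [2, 5, 2, 6, 5, 4]

Message polynomial: m(x) = 4 + 5·x + 3·x^2 (mod 7).
For each evaluation point α_i, compute m(α_i) mod 7:
  α_1 = 6: Horner steps 3 → 2 → 2, so m(6) = 2.
  α_2 = 2: Horner steps 3 → 4 → 5, so m(2) = 5.
  α_3 = 4: Horner steps 3 → 3 → 2, so m(4) = 2.
  α_4 = 5: Horner steps 3 → 6 → 6, so m(5) = 6.
  α_5 = 1: Horner steps 3 → 1 → 5, so m(1) = 5.
  α_6 = 3: Horner steps 3 → 0 → 4, so m(3) = 4.
Codeword c = [2, 5, 2, 6, 5, 4] ∈ F_7^6.


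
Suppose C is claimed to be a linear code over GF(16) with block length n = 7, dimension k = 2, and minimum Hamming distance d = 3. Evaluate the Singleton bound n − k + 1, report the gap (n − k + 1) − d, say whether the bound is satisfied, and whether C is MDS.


Singleton RHS = n − k + 1 = 6, slack = 3, bound satisfied, not MDS.

Singleton bound: d ≤ n − k + 1.
Here n = 7, k = 2, so n − k + 1 = 6.
Given d = 3, check d ≤ 6: YES.
Slack = (n − k + 1) − d = 3.
The code is NOT MDS (slack = 3 > 0).
Description: the claimed parameters are [7, 2, 3]_16; such a code would be non-MDS.


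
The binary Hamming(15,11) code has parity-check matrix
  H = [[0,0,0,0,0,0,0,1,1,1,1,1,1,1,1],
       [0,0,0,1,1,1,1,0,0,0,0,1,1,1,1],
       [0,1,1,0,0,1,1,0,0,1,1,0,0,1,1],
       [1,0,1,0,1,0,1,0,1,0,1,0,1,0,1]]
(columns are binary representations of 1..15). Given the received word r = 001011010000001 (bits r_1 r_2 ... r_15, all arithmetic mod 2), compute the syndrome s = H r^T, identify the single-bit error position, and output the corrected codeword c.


s = (0, 1, 1, 1)^T, error position = 7, corrected codeword c = 001011110000001

Compute s = H r^T mod 2 one row at a time:
  s_1 = 1 + 0 + 0 + 0 + 0 + 0 + 0 + 1 = 2 ≡ 0 (mod 2).
  s_2 = 0 + 1 + 1 + 0 + 0 + 0 + 0 + 1 = 3 ≡ 1 (mod 2).
  s_3 = 0 + 1 + 1 + 0 + 0 + 0 + 0 + 1 = 3 ≡ 1 (mod 2).
  s_4 = 0 + 1 + 1 + 0 + 0 + 0 + 0 + 1 = 3 ≡ 1 (mod 2).
s = (0, 1, 1, 1)^T — this equals column 7 of H (binary 0111), so error is at position 7.
Correct: flip bit 7 of r = 001011010000001 to get c = 001011110000001.


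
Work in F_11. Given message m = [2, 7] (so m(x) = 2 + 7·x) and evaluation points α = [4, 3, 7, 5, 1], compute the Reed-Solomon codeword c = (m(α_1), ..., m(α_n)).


c = [8, 1, 7, 4, 9]

Message polynomial: m(x) = 2 + 7·x (mod 11).
For each evaluation point α_i, compute m(α_i) mod 11:
  α_1 = 4: Horner steps 7 → 8, so m(4) = 8.
  α_2 = 3: Horner steps 7 → 1, so m(3) = 1.
  α_3 = 7: Horner steps 7 → 7, so m(7) = 7.
  α_4 = 5: Horner steps 7 → 4, so m(5) = 4.
  α_5 = 1: Horner steps 7 → 9, so m(1) = 9.
Codeword c = [8, 1, 7, 4, 9] ∈ F_11^5.


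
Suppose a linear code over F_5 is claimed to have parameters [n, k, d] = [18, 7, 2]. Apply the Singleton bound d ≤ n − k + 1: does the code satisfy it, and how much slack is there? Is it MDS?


Singleton RHS = n − k + 1 = 12, slack = 10, bound satisfied, not MDS.

Singleton bound: d ≤ n − k + 1.
Here n = 18, k = 7, so n − k + 1 = 12.
Given d = 2, check d ≤ 12: YES.
Slack = (n − k + 1) − d = 10.
The code is NOT MDS (slack = 10 > 0).
Description: the claimed parameters are [18, 7, 2]_5; such a code would be non-MDS.


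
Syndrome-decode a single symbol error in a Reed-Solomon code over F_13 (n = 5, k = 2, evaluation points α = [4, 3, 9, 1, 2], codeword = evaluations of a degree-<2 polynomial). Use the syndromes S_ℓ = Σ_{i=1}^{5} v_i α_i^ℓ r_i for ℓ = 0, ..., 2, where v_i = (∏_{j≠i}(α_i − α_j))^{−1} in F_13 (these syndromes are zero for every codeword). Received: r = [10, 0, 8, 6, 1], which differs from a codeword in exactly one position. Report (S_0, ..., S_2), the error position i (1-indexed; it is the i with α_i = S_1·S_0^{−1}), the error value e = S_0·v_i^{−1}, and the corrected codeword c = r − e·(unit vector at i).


S = (2, 4, 8), error at position 5, error magnitude e = 11, c = [10, 0, 8, 6, 3].

Step 1: column multipliers v_i = (∏_{j≠i}(α_i − α_j))^{−1} mod 13.
  i = 1 (α = 4): (4−3)(4−9)(4−1)(4−2) = 1·(−5)·3·2 = −30 ≡ 9, so v_1 = 9^{−1} = 3 (mod 13).
  i = 2 (α = 3): (3−4)(3−9)(3−1)(3−2) = (−1)·(−6)·2·1 = 12 ≡ 12, so v_2 = 12^{−1} = 12 (mod 13).
  i = 3 (α = 9): (9−4)(9−3)(9−1)(9−2) = 5·6·8·7 = 1680 ≡ 3, so v_3 = 3^{−1} = 9 (mod 13).
  i = 4 (α = 1): (1−4)(1−3)(1−9)(1−2) = (−3)·(−2)·(−8)·(−1) = 48 ≡ 9, so v_4 = 9^{−1} = 3 (mod 13).
  i = 5 (α = 2): (2−4)(2−3)(2−9)(2−1) = (−2)·(−1)·(−7)·1 = −14 ≡ 12, so v_5 = 12^{−1} = 12 (mod 13).
  v = [3, 12, 9, 3, 12].
Step 2: syndromes of r = [10, 0, 8, 6, 1] (all sums mod 13).
  S_0 = Σ v_i r_i = 3·10 + 12·0 + 9·8 + 3·6 + 12·1 = 132 ≡ 2.
  S_1 = Σ v_i α_i r_i = 3·4·10 + 12·3·0 + 9·9·8 + 3·1·6 + 12·2·1 = 810 ≡ 4.
  α_i^2 mod 13 = [3, 9, 3, 1, 4].
  S_2 = Σ v_i α_i^2 r_i = 3·3·10 + 12·9·0 + 9·3·8 + 3·1·6 + 12·4·1 = 372 ≡ 8.
  S = (2, 4, 8) ≠ 0, so r is not a codeword (an error is present).
Step 3: locate the error. For a single error e at position i, S_ℓ = v_i·e·α_i^ℓ, so α_err = S_1/S_0.
  S_0^{−1} = 2^{−1} = 7 (mod 13), so α_err = 4·7 = 28 ≡ 2 = α_5. Error position i = 5.
  Consistency check: S_2/S_1 = 8·10 = 80 ≡ 2 = α_err ✓ (single-error assumption holds).
Step 4: error magnitude e = S_0/v_5 = S_0·∏_{j≠5}(α_5 − α_j) = 2·12 = 24 ≡ 11 (mod 13).
Step 5: correct position 5: c_5 = r_5 − e = 1 − 11 ≡ 3 (mod 13). Hence c = [10, 0, 8, 6, 3].
  Check: interpolating c through the α_i gives m(x) = 9 + 10·x (degree < 2) with m(α_i) = c_i for every i, so c is indeed a codeword.


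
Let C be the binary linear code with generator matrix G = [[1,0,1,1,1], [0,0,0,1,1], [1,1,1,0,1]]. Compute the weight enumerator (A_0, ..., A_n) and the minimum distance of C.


Weight distribution: A_0 = 1, A_2 = 4, A_4 = 3. Minimum distance d = 2.

Enumerate all 2^3 = 8 messages m ∈ F_2^3.
For each, compute codeword c = mG in F_2^5, then tally its weight.
  m = 000 → c = 00000, weight = 0.
  m = 100 → c = 10111, weight = 4.
  m = 010 → c = 00011, weight = 2.
  m = 110 → c = 10100, weight = 2.
  m = 001 → c = 11101, weight = 4.
  m = 101 → c = 01010, weight = 2.
  m = 011 → c = 11110, weight = 4.
  m = 111 → c = 01001, weight = 2.
Tally weights:
  weight 0: 1 codewords.
  weight 2: 4 codewords.
  weight 4: 3 codewords.
Minimum distance d = smallest w > 0 with A_w > 0 = 2.
Sanity: Σ A_w = 8 = 2^3 = 8 ✓.


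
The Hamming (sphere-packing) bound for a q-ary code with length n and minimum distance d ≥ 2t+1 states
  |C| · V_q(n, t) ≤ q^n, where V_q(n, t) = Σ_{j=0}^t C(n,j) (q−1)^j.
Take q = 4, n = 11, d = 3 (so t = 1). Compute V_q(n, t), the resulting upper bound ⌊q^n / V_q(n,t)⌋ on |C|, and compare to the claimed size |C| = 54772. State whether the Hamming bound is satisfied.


V_q(n, t) = 34, q^n = 4194304, Hamming bound = 123361, |C| = 54772 ≤ bound (satisfied).

Step 1: Compute V_q(n, t) = Σ_{j=0}^1 C(n, j) (q−1)^j.
  j = 0: C(11,0)·(3)^0 = 1·1 = 1.
  j = 1: C(11,1)·(3)^1 = 11·3 = 33.
  V_q(n, t) = 1 + 33 = 34.
Step 2: q^n = 4^11 = 4194304.
Step 3: Hamming bound ⌊q^n / V_q(n,t)⌋ = ⌊4194304/34⌋ = 123361.
Step 4: Compare |C| = 54772 to 123361: satisfied.
The claimed |C| lies below the Hamming bound.


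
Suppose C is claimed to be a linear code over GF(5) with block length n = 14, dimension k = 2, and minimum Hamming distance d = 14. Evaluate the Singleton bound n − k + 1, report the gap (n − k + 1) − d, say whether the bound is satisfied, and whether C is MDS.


Singleton RHS = n − k + 1 = 13, slack = -1, bound violated (no such code; not MDS).

Singleton bound: d ≤ n − k + 1.
Here n = 14, k = 2, so n − k + 1 = 13.
Given d = 14, check d ≤ 13: NO.
Slack = (n − k + 1) − d = -1.
The slack is negative: d = 14 exceeds n − k + 1 = 13 by 1, so the Singleton bound is violated and no linear [14, 2, 14]_5 code can exist. In particular it is not MDS (MDS requires d = n − k + 1 exactly).
Description: the claimed parameters are [14, 2, 14]_5; such a code would be impossible (violates the Singleton bound).


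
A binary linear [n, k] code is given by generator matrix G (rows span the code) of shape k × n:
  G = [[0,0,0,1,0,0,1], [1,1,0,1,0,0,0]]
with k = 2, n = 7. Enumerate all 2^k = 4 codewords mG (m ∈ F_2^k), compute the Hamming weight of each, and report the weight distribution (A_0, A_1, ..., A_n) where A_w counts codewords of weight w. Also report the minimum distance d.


Weight distribution: A_0 = 1, A_2 = 1, A_3 = 2. Minimum distance d = 2.

Enumerate all 2^2 = 4 messages m ∈ F_2^2.
For each, compute codeword c = mG in F_2^7, then tally its weight.
  m = 00 → c = 0000000, weight = 0.
  m = 10 → c = 0001001, weight = 2.
  m = 01 → c = 1101000, weight = 3.
  m = 11 → c = 1100001, weight = 3.
Tally weights:
  weight 0: 1 codewords.
  weight 2: 1 codewords.
  weight 3: 2 codewords.
Minimum distance d = smallest w > 0 with A_w > 0 = 2.
Sanity: Σ A_w = 4 = 2^2 = 4 ✓.


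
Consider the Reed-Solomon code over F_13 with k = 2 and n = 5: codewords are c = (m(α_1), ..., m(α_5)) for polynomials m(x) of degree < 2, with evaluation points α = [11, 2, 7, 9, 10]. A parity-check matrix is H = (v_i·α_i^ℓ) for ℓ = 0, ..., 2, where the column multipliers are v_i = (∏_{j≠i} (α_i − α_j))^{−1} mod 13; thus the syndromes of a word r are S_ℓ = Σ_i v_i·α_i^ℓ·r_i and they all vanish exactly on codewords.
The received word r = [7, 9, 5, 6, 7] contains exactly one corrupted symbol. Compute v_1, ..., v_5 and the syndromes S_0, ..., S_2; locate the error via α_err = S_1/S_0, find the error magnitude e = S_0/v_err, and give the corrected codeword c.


S = (10, 9, 12), error at position 5, error magnitude e = 7, c = [7, 9, 5, 6, 0].

Step 1: column multipliers v_i = (∏_{j≠i}(α_i − α_j))^{−1} mod 13.
  i = 1 (α = 11): (11−2)(11−7)(11−9)(11−10) = 9·4·2·1 = 72 ≡ 7, so v_1 = 7^{−1} = 2 (mod 13).
  i = 2 (α = 2): (2−11)(2−7)(2−9)(2−10) = (−9)·(−5)·(−7)·(−8) = 2520 ≡ 11, so v_2 = 11^{−1} = 6 (mod 13).
  i = 3 (α = 7): (7−11)(7−2)(7−9)(7−10) = (−4)·5·(−2)·(−3) = −120 ≡ 10, so v_3 = 10^{−1} = 4 (mod 13).
  i = 4 (α = 9): (9−11)(9−2)(9−7)(9−10) = (−2)·7·2·(−1) = 28 ≡ 2, so v_4 = 2^{−1} = 7 (mod 13).
  i = 5 (α = 10): (10−11)(10−2)(10−7)(10−9) = (−1)·8·3·1 = −24 ≡ 2, so v_5 = 2^{−1} = 7 (mod 13).
  v = [2, 6, 4, 7, 7].
Step 2: syndromes of r = [7, 9, 5, 6, 7] (all sums mod 13).
  S_0 = Σ v_i r_i = 2·7 + 6·9 + 4·5 + 7·6 + 7·7 = 179 ≡ 10.
  S_1 = Σ v_i α_i r_i = 2·11·7 + 6·2·9 + 4·7·5 + 7·9·6 + 7·10·7 = 1270 ≡ 9.
  α_i^2 mod 13 = [4, 4, 10, 3, 9].
  S_2 = Σ v_i α_i^2 r_i = 2·4·7 + 6·4·9 + 4·10·5 + 7·3·6 + 7·9·7 = 1039 ≡ 12.
  S = (10, 9, 12) ≠ 0, so r is not a codeword (an error is present).
Step 3: locate the error. For a single error e at position i, S_ℓ = v_i·e·α_i^ℓ, so α_err = S_1/S_0.
  S_0^{−1} = 10^{−1} = 4 (mod 13), so α_err = 9·4 = 36 ≡ 10 = α_5. Error position i = 5.
  Consistency check: S_2/S_1 = 12·3 = 36 ≡ 10 = α_err ✓ (single-error assumption holds).
Step 4: error magnitude e = S_0/v_5 = S_0·∏_{j≠5}(α_5 − α_j) = 10·2 = 20 ≡ 7 (mod 13).
Step 5: correct position 5: c_5 = r_5 − e = 7 − 7 ≡ 0 (mod 13). Hence c = [7, 9, 5, 6, 0].
  Check: interpolating c through the α_i gives m(x) = 8 + 7·x (degree < 2) with m(α_i) = c_i for every i, so c is indeed a codeword.


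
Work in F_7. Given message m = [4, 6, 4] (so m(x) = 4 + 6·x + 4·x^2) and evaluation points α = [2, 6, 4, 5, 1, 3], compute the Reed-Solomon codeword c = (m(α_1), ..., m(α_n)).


c = [4, 2, 1, 1, 0, 2]

Message polynomial: m(x) = 4 + 6·x + 4·x^2 (mod 7).
For each evaluation point α_i, compute m(α_i) mod 7:
  α_1 = 2: Horner steps 4 → 0 → 4, so m(2) = 4.
  α_2 = 6: Horner steps 4 → 2 → 2, so m(6) = 2.
  α_3 = 4: Horner steps 4 → 1 → 1, so m(4) = 1.
  α_4 = 5: Horner steps 4 → 5 → 1, so m(5) = 1.
  α_5 = 1: Horner steps 4 → 3 → 0, so m(1) = 0.
  α_6 = 3: Horner steps 4 → 4 → 2, so m(3) = 2.
Codeword c = [4, 2, 1, 1, 0, 2] ∈ F_7^6.


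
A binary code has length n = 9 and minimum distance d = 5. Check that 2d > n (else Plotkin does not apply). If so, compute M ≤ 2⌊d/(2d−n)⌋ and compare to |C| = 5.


Plotkin bound M ≤ 10; given |C| = 5 ≤ bound (satisfied).

Check applicability: 2d = 10, n = 9.
2d − n = 1 > 0, so Plotkin applies.
Compute d/(2d−n) = 5/1 ≈ 5.0000.
⌊d/(2d−n)⌋ = 5.
Plotkin bound: M ≤ 2·5 = 10.
Given |C| = 5, check: satisfied.
This |C| is below the Plotkin bound.


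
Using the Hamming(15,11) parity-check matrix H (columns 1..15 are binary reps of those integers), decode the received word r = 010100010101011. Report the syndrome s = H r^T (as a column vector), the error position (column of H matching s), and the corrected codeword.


s = (1, 0, 0, 1)^T, error position = 9, corrected codeword c = 010100011101011

Compute s = H r^T mod 2 one row at a time:
  s_1 = 1 + 0 + 1 + 0 + 1 + 0 + 1 + 1 = 5 ≡ 1 (mod 2).
  s_2 = 1 + 0 + 0 + 0 + 1 + 0 + 1 + 1 = 4 ≡ 0 (mod 2).
  s_3 = 1 + 0 + 0 + 0 + 1 + 0 + 1 + 1 = 4 ≡ 0 (mod 2).
  s_4 = 0 + 0 + 0 + 0 + 0 + 0 + 0 + 1 = 1 ≡ 1 (mod 2).
s = (1, 0, 0, 1)^T — this equals column 9 of H (binary 1001), so error is at position 9.
Correct: flip bit 9 of r = 010100010101011 to get c = 010100011101011.


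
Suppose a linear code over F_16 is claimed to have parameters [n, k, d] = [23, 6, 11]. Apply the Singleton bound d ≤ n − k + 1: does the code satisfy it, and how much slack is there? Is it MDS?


Singleton RHS = n − k + 1 = 18, slack = 7, bound satisfied, not MDS.

Singleton bound: d ≤ n − k + 1.
Here n = 23, k = 6, so n − k + 1 = 18.
Given d = 11, check d ≤ 18: YES.
Slack = (n − k + 1) − d = 7.
The code is NOT MDS (slack = 7 > 0).
Description: the claimed parameters are [23, 6, 11]_16; such a code would be non-MDS.


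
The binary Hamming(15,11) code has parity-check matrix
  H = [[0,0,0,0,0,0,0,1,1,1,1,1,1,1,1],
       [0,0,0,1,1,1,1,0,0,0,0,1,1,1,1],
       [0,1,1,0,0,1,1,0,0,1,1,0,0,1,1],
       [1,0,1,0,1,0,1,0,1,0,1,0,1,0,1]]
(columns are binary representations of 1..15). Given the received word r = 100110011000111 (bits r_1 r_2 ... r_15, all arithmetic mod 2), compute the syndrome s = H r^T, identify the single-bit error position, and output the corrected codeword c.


s = (1, 1, 0, 1)^T, error position = 13, corrected codeword c = 100110011000011

Compute s = H r^T mod 2 one row at a time:
  s_1 = 1 + 1 + 0 + 0 + 0 + 1 + 1 + 1 = 5 ≡ 1 (mod 2).
  s_2 = 1 + 1 + 0 + 0 + 0 + 1 + 1 + 1 = 5 ≡ 1 (mod 2).
  s_3 = 0 + 0 + 0 + 0 + 0 + 0 + 1 + 1 = 2 ≡ 0 (mod 2).
  s_4 = 1 + 0 + 1 + 0 + 1 + 0 + 1 + 1 = 5 ≡ 1 (mod 2).
s = (1, 1, 0, 1)^T — this equals column 13 of H (binary 1101), so error is at position 13.
Correct: flip bit 13 of r = 100110011000111 to get c = 100110011000011.


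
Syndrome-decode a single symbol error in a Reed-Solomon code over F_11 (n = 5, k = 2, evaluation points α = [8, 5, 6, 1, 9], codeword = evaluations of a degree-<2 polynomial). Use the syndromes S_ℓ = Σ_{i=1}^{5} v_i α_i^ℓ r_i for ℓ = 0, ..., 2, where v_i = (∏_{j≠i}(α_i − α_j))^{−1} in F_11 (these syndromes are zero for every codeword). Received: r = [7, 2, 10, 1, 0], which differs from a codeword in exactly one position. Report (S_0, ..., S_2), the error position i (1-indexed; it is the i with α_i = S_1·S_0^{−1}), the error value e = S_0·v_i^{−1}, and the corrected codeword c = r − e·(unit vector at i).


S = (1, 5, 3), error at position 2, error magnitude e = 7, c = [7, 6, 10, 1, 0].

Step 1: column multipliers v_i = (∏_{j≠i}(α_i − α_j))^{−1} mod 11.
  i = 1 (α = 8): (8−5)(8−6)(8−1)(8−9) = 3·2·7·(−1) = −42 ≡ 2, so v_1 = 2^{−1} = 6 (mod 11).
  i = 2 (α = 5): (5−8)(5−6)(5−1)(5−9) = (−3)·(−1)·4·(−4) = −48 ≡ 7, so v_2 = 7^{−1} = 8 (mod 11).
  i = 3 (α = 6): (6−8)(6−5)(6−1)(6−9) = (−2)·1·5·(−3) = 30 ≡ 8, so v_3 = 8^{−1} = 7 (mod 11).
  i = 4 (α = 1): (1−8)(1−5)(1−6)(1−9) = (−7)·(−4)·(−5)·(−8) = 1120 ≡ 9, so v_4 = 9^{−1} = 5 (mod 11).
  i = 5 (α = 9): (9−8)(9−5)(9−6)(9−1) = 1·4·3·8 = 96 ≡ 8, so v_5 = 8^{−1} = 7 (mod 11).
  v = [6, 8, 7, 5, 7].
Step 2: syndromes of r = [7, 2, 10, 1, 0] (all sums mod 11).
  S_0 = Σ v_i r_i = 6·7 + 8·2 + 7·10 + 5·1 + 7·0 = 133 ≡ 1.
  S_1 = Σ v_i α_i r_i = 6·8·7 + 8·5·2 + 7·6·10 + 5·1·1 + 7·9·0 = 841 ≡ 5.
  α_i^2 mod 11 = [9, 3, 3, 1, 4].
  S_2 = Σ v_i α_i^2 r_i = 6·9·7 + 8·3·2 + 7·3·10 + 5·1·1 + 7·4·0 = 641 ≡ 3.
  S = (1, 5, 3) ≠ 0, so r is not a codeword (an error is present).
Step 3: locate the error. For a single error e at position i, S_ℓ = v_i·e·α_i^ℓ, so α_err = S_1/S_0.
  S_0^{−1} = 1^{−1} = 1 (mod 11), so α_err = 5·1 = 5 ≡ 5 = α_2. Error position i = 2.
  Consistency check: S_2/S_1 = 3·9 = 27 ≡ 5 = α_err ✓ (single-error assumption holds).
Step 4: error magnitude e = S_0/v_2 = S_0·∏_{j≠2}(α_2 − α_j) = 1·7 = 7 ≡ 7 (mod 11).
Step 5: correct position 2: c_2 = r_2 − e = 2 − 7 ≡ 6 (mod 11). Hence c = [7, 6, 10, 1, 0].
  Check: interpolating c through the α_i gives m(x) = 8 + 4·x (degree < 2) with m(α_i) = c_i for every i, so c is indeed a codeword.


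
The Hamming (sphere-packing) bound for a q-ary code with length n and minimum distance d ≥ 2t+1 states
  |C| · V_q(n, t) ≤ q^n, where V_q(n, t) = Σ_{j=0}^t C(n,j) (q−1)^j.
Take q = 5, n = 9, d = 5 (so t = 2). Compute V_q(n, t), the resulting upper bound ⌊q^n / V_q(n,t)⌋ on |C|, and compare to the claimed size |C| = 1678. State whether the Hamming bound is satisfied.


V_q(n, t) = 613, q^n = 1953125, Hamming bound = 3186, |C| = 1678 ≤ bound (satisfied).

Step 1: Compute V_q(n, t) = Σ_{j=0}^2 C(n, j) (q−1)^j.
  j = 0: C(9,0)·(4)^0 = 1·1 = 1.
  j = 1: C(9,1)·(4)^1 = 9·4 = 36.
  j = 2: C(9,2)·(4)^2 = 36·16 = 576.
  V_q(n, t) = 1 + 36 + 576 = 613.
Step 2: q^n = 5^9 = 1953125.
Step 3: Hamming bound ⌊q^n / V_q(n,t)⌋ = ⌊1953125/613⌋ = 3186.
Step 4: Compare |C| = 1678 to 3186: satisfied.
The claimed |C| lies below the Hamming bound.
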